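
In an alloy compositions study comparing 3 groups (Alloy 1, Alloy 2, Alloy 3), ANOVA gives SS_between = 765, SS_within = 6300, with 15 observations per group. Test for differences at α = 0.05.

df_between = 2, df_within = 42. F = MS_between/MS_within = 382.5/150.0 = 2.55. F_crit ≈ 3.22. Fail to reject H₀.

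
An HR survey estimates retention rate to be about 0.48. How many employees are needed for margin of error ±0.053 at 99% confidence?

n = z²p(1-p)/E² = 2.576²×0.48×0.52/0.053² = 589.6 → n = 590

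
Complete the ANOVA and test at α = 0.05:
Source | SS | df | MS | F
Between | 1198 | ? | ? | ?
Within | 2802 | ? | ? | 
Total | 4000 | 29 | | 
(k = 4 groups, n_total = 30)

df_between = 3, df_within = 26. MS_between = 399.33, MS_within = 107.77. F = 3.705, F_crit ≈ 2.975. Reject H₀.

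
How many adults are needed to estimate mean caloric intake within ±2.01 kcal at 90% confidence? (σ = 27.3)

n = (z*σ/E)² = (1.645×27.3/2.01)² = 499.2 → n = 500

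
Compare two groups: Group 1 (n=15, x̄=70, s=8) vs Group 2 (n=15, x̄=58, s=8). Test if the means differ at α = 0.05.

Pooled sp = 8.0. t = 4.108, df = 28. Critical t = ±2.048. Reject H₀.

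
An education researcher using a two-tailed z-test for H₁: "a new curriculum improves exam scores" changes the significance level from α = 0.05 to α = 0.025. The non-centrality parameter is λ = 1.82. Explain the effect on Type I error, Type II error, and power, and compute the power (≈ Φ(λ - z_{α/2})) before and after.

Decreasing α from 0.05 to 0.025:
• Type I error rate decreases (α is the Type I rate by definition).
• Critical value moves from z_{α/2} = 1.96 to 2.241, so power = Φ(λ - z_{α/2}) goes from Φ(1.82 - 1.96) = 0.444 to Φ(1.82 - 2.241) = 0.337.
• Type II error rate β = 1 - power therefore increases (0.556 → 0.663).
Appropriate when false positives are costly — here, adopting a curriculum that gives no real benefit — disruption for nothing.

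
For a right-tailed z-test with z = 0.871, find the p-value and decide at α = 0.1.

p = P(Z > 0.871) = 1 - Φ(0.871) ≈ 0.1919. Since p ≥ 0.1, fail to reject H₀ (not significant) at α = 0.1.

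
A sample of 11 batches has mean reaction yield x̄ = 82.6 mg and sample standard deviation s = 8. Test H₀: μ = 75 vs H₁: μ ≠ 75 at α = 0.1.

t = (x̄ - μ₀)/(s/√n) = (82.6 - 75)/(8/√11) = 3.151. df = 10, critical t = ±1.812. Reject H₀.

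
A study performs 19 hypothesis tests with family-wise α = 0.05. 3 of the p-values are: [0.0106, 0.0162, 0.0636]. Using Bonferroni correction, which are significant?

Bonferroni α = 0.05/19 = 0.00263. None of the given p-values are significant.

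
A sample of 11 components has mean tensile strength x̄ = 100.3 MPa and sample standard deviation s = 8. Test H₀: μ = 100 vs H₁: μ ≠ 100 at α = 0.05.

t = (x̄ - μ₀)/(s/√n) = (100.3 - 100)/(8/√11) = 0.124. df = 10, critical t = ±2.228. Fail to reject H₀.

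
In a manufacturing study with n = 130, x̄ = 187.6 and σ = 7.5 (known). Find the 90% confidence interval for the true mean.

CI = x̄ ± z*(σ/√n) = 187.6 ± 1.645(7.5/√130) = 187.6 ± 1.08 = (186.52, 188.68)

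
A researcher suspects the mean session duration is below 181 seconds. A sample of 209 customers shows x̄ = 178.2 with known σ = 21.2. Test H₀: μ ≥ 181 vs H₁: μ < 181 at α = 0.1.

z = -1.909. Critical value: -1.28. Reject H₀.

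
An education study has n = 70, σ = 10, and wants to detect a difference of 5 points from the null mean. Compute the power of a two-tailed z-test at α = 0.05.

SE = σ/√n = 10/√70 = 1.195. Non-centrality λ = d/SE = 5/1.195 = 4.183. Power ≈ Φ(λ - z_{α/2}) = Φ(4.183 - 1.96) = Φ(2.223) = 0.987.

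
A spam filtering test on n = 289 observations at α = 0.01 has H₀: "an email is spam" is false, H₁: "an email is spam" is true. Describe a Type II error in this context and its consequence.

Type II error: failing to reject H₀ when it is false — concluding that an email is spam is not supported when in fact it is. Consequence: a spam email lands in the inbox.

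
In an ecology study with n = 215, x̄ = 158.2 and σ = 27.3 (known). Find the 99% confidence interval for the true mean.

CI = x̄ ± z*(σ/√n) = 158.2 ± 2.576(27.3/√215) = 158.2 ± 4.8 = (153.4, 163.0)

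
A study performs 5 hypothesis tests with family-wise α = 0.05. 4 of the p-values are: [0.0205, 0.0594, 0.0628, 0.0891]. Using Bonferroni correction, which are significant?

Bonferroni α = 0.05/5 = 0.01. None of the given p-values are significant.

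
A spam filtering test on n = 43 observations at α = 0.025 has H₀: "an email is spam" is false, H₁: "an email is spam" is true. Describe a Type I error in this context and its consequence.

Type I error: rejecting H₀ when it is true — concluding that an email is spam when in fact it is not. Consequence: a legitimate email is sent to the spam folder and the user misses it.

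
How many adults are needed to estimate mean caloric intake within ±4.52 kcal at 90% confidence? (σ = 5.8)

n = (z*σ/E)² = (1.645×5.8/4.52)² = 4.5 → n = 5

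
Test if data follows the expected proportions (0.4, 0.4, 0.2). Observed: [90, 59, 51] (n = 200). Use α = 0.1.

Expected: [80.0, 80.0, 40.0]. χ² = 9.787. df = 2, critical = 4.605. Reject H₀.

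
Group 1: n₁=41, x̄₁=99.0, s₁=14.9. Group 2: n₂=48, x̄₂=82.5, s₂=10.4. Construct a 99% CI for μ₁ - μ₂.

Difference = 16.5. SE = √(14.9²/41 + 10.4²/48) = 2.769. CI = (9.37, 23.63)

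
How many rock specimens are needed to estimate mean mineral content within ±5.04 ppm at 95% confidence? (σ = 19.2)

n = (z*σ/E)² = (1.96×19.2/5.04)² = 55.8 → n = 56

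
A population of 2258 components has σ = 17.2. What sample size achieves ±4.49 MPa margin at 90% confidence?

Without FPC: n₀ = (1.645×17.2/4.49)² = 39.71. With FPC: n = n₀N/(n₀+N-1) = 39.04 → n = 40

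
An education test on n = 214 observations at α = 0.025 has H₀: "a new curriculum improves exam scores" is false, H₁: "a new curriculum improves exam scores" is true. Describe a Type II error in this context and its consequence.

Type II error: failing to reject H₀ when it is false — concluding that a new curriculum improves exam scores is not supported when in fact it is. Consequence: keeping the old curriculum when the new one would have helped students.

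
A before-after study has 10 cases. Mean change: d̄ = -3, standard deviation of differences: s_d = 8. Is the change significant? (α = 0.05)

t = d̄/(s_d/√n) = -3/(8/√10) = -1.186. df = 9, critical t = ±2.262. Fail to reject H₀.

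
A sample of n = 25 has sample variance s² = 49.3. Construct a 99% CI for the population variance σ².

df = 24. χ²_{0.005} = 45.559, χ²_{0.995} = 9.886. CI for σ² = ((n-1)s²/χ²_{α/2}, (n-1)s²/χ²_{1-α/2}) = (24·49.3/45.559, 24·49.3/9.886) = (25.97, 119.68)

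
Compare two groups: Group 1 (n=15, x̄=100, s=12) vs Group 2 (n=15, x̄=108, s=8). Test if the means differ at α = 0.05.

Pooled sp = 10.2. t = -2.148, df = 28. Critical t = ±2.048. Reject H₀.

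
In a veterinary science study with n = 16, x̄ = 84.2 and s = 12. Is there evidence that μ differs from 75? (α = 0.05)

t = (x̄ - μ₀)/(s/√n) = (84.2 - 75)/(12/√16) = 3.067. df = 15, critical t = ±2.131. Reject H₀.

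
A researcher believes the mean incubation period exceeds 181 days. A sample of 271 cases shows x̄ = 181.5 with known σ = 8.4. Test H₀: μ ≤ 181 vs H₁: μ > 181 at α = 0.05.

z = 0.98. Critical value: 1.645. Fail to reject H₀.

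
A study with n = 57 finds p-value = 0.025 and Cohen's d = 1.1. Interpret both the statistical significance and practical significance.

Statistically significant (p = 0.025 < 0.05). Cohen's d = 1.1 indicates a large effect size. Both statistical and practical significance should be considered.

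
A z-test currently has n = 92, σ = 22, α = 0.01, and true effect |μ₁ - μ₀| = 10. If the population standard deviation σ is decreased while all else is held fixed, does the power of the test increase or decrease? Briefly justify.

Power increases: a smaller σ shrinks the standard error σ/√n, moving the sampling distribution under H₁ further from the critical value.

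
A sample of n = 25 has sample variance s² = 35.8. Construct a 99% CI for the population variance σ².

df = 24. χ²_{0.005} = 45.559, χ²_{0.995} = 9.886. CI for σ² = ((n-1)s²/χ²_{α/2}, (n-1)s²/χ²_{1-α/2}) = (24·35.8/45.559, 24·35.8/9.886) = (18.86, 86.91)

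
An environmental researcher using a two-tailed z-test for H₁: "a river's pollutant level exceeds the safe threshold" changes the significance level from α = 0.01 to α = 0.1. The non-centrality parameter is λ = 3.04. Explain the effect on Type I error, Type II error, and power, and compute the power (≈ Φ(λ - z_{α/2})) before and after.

Increasing α from 0.01 to 0.1:
• Type I error rate increases (α is the Type I rate by definition).
• Critical value moves from z_{α/2} = 2.576 to 1.645, so power = Φ(λ - z_{α/2}) goes from Φ(3.04 - 2.576) = 0.679 to Φ(3.04 - 1.645) = 0.918.
• Type II error rate β = 1 - power therefore decreases (0.321 → 0.082).
Appropriate when false negatives are costly — here, allowing unsafe pollution to continue.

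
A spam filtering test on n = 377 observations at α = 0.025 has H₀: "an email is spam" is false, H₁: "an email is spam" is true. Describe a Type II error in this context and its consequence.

Type II error: failing to reject H₀ when it is false — concluding that an email is spam is not supported when in fact it is. Consequence: a spam email lands in the inbox.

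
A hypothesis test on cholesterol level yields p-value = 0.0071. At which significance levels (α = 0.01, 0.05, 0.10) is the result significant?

p = 0.0071. Significant at: α = 0.01, 0.05, 0.1.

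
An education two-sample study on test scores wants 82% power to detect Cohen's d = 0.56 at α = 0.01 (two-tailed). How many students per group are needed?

z_{α/2} = 2.576, z_β = Φ⁻¹(0.82) = 0.915. For medium effect (d = 0.56): n per group = 2(z_{α/2} + z_β)²/d² = 2(2.576 + 0.915)²/0.56² = 77.7 → 78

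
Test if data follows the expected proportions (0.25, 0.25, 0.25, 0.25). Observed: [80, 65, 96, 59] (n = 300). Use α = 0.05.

Expected: [75.0, 75.0, 75.0, 75.0]. χ² = 10.96. df = 3, critical = 7.815. Reject H₀.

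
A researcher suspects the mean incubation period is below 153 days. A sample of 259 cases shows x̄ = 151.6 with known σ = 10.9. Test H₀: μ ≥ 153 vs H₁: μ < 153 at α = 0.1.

z = -2.067. Critical value: -1.28. Reject H₀.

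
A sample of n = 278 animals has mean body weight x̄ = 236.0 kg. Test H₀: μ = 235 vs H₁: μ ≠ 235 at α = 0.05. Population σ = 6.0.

z = (x̄ - μ₀)/(σ/√n) = (236.0 - 235)/(6.0/√278) = 2.779. Critical value: ±1.96. Since |2.779| > 1.96, Reject H₀.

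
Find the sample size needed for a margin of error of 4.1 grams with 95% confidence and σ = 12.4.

n = (z*σ/E)² = (1.96×12.4/4.1)² = 35.1 → n = 36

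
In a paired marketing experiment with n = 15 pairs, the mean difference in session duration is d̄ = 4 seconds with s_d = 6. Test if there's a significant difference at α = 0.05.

t = d̄/(s_d/√n) = 4/(6/√15) = 2.582. df = 14, critical t = ±2.145. Reject H₀.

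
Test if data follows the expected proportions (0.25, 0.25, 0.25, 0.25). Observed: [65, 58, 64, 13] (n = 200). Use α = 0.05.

Expected: [50.0, 50.0, 50.0, 50.0]. χ² = 37.08. df = 3, critical = 7.815. Reject H₀.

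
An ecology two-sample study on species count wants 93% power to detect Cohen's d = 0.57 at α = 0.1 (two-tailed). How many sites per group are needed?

z_{α/2} = 1.645, z_β = Φ⁻¹(0.93) = 1.476. For medium effect (d = 0.57): n per group = 2(z_{α/2} + z_β)²/d² = 2(1.645 + 1.476)²/0.57² = 60.0 → 60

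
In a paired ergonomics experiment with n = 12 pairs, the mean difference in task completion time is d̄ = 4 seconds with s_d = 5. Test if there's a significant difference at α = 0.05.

t = d̄/(s_d/√n) = 4/(5/√12) = 2.771. df = 11, critical t = ±2.201. Reject H₀.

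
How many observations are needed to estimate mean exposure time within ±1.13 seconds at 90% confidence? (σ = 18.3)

n = (z*σ/E)² = (1.645×18.3/1.13)² = 709.7 → n = 710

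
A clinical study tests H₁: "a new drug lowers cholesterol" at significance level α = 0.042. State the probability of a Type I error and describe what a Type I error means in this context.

P(Type I error) = α = 0.042. A Type I error is rejecting H₀ when H₀ is actually true (false positive) — here, concluding that a new drug lowers cholesterol when in fact this is not the case. Consequence: approving an ineffective drug — patients take a useless medication and may skip effective alternatives.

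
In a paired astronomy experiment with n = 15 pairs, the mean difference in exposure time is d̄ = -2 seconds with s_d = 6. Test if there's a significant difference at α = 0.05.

t = d̄/(s_d/√n) = -2/(6/√15) = -1.291. df = 14, critical t = ±2.145. Fail to reject H₀.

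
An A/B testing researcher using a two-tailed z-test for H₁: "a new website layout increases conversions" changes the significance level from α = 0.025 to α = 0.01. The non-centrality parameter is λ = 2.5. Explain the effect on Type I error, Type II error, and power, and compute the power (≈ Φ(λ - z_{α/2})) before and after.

Decreasing α from 0.025 to 0.01:
• Type I error rate decreases (α is the Type I rate by definition).
• Critical value moves from z_{α/2} = 2.241 to 2.576, so power = Φ(λ - z_{α/2}) goes from Φ(2.5 - 2.241) = 0.602 to Φ(2.5 - 2.576) = 0.47.
• Type II error rate β = 1 - power therefore increases (0.398 → 0.53).
Appropriate when false positives are costly — here, rolling out a layout that doesn't actually help — wasted engineering effort.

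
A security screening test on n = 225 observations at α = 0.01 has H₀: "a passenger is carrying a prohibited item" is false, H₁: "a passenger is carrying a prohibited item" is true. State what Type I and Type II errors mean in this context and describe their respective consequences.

Type I (false positive): concluding that a passenger is carrying a prohibited item when it is not — detaining an innocent passenger — delay and inconvenience. Type II (false negative): failing to conclude that a passenger is carrying a prohibited item when it is — letting a prohibited item through — security breach. Which is costlier depends on domain priorities and is a judgement call rather than a statistical fact.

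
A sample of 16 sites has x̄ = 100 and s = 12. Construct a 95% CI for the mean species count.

CI = x̄ ± t*(s/√n) = 100 ± 2.131(12/√16) = (93.61, 106.39)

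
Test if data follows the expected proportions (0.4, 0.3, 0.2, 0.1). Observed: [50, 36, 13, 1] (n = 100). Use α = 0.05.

Expected: [40.0, 30.0, 20.0, 10.0]. χ² = 14.25. df = 3, critical = 7.815. Reject H₀.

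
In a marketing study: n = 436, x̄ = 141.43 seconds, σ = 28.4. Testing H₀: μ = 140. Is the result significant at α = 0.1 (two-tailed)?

z = (141.43 - 140)/(28.4/√436) = 1.051. Since |z| ≤ 1.645, not significant at α = 0.1.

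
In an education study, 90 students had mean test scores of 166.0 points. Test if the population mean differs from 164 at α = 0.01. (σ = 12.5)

z = (x̄ - μ₀)/(σ/√n) = (166.0 - 164)/(12.5/√90) = 1.518. Critical value: ±2.576. Since |1.518| ≤ 2.576, Fail to reject H₀.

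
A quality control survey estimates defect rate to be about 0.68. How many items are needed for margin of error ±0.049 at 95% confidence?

n = z²p(1-p)/E² = 1.96²×0.68×0.32/0.049² = 348.2 → n = 349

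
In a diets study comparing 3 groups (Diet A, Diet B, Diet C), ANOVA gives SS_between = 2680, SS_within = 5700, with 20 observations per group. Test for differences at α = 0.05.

df_between = 2, df_within = 57. F = MS_between/MS_within = 1340.0/100.0 = 13.4. F_crit ≈ 3.159. Reject H₀. At least one mean differs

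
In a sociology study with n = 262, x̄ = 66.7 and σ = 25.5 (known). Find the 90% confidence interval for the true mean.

CI = x̄ ± z*(σ/√n) = 66.7 ± 1.645(25.5/√262) = 66.7 ± 2.59 = (64.11, 69.29)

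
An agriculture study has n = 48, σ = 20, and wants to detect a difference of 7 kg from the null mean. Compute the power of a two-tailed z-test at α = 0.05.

SE = σ/√n = 20/√48 = 2.887. Non-centrality λ = d/SE = 7/2.887 = 2.425. Power ≈ Φ(λ - z_{α/2}) = Φ(2.425 - 1.96) = Φ(0.465) = 0.679.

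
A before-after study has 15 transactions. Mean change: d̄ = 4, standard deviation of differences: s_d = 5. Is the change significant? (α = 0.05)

t = d̄/(s_d/√n) = 4/(5/√15) = 3.098. df = 14, critical t = ±2.145. Reject H₀.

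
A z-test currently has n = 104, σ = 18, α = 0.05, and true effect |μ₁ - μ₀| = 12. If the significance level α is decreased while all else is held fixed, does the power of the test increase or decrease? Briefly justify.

Power decreases: a smaller α raises the critical value, so less of the H₁ sampling distribution falls in the rejection region.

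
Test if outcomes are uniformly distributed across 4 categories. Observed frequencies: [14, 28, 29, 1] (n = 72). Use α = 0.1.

Expected = 18 each. χ² = Σ(O-E)²/E = 29.222. df = 3, critical value = 6.251. Reject H₀.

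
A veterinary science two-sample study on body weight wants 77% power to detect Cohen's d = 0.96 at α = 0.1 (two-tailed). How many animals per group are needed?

z_{α/2} = 1.645, z_β = Φ⁻¹(0.77) = 0.739. For large effect (d = 0.96): n per group = 2(z_{α/2} + z_β)²/d² = 2(1.645 + 0.739)²/0.96² = 12.3 → 13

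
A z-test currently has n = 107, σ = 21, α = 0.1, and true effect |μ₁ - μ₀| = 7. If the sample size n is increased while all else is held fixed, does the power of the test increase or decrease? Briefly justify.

Power increases: a larger n shrinks the standard error σ/√n, moving the sampling distribution under H₁ further from the critical value.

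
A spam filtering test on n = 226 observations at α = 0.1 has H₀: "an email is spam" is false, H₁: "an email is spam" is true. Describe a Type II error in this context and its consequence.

Type II error: failing to reject H₀ when it is false — concluding that an email is spam is not supported when in fact it is. Consequence: a spam email lands in the inbox.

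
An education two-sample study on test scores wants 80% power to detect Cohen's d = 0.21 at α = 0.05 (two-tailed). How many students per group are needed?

z_{α/2} = 1.96, z_β = Φ⁻¹(0.8) = 0.842. For small effect (d = 0.21): n per group = 2(z_{α/2} + z_β)²/d² = 2(1.96 + 0.842)²/0.21² = 356.1 → 357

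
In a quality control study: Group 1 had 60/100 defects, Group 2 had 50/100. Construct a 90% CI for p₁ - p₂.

p̂₁ = 0.6, p̂₂ = 0.5. Difference = 0.1. CI = (-0.015, 0.215)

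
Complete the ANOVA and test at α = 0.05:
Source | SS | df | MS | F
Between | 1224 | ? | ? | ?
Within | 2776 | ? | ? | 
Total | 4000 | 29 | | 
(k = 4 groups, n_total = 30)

df_between = 3, df_within = 26. MS_between = 408.0, MS_within = 106.77. F = 3.821, F_crit ≈ 2.975. Reject H₀.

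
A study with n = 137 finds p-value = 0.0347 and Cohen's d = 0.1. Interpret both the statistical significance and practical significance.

Statistically significant (p = 0.0347 < 0.05). Cohen's d = 0.1 indicates a very small effect size. Both statistical and practical significance should be considered.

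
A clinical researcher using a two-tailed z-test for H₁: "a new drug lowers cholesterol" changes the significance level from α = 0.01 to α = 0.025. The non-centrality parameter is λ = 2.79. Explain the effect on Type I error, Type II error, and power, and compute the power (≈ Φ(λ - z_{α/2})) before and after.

Increasing α from 0.01 to 0.025:
• Type I error rate increases (α is the Type I rate by definition).
• Critical value moves from z_{α/2} = 2.576 to 2.241, so power = Φ(λ - z_{α/2}) goes from Φ(2.79 - 2.576) = 0.585 to Φ(2.79 - 2.241) = 0.708.
• Type II error rate β = 1 - power therefore decreases (0.415 → 0.292).
Appropriate when false negatives are costly — here, shelving an effective drug — patients miss out on a treatment that would have helped.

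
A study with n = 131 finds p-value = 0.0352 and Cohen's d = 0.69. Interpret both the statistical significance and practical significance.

Statistically significant (p = 0.0352 < 0.05). Cohen's d = 0.69 indicates a medium effect size. Both statistical and practical significance should be considered.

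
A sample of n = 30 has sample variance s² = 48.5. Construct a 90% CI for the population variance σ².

df = 29. χ²_{0.05} = 42.557, χ²_{0.95} = 17.708. CI for σ² = ((n-1)s²/χ²_{α/2}, (n-1)s²/χ²_{1-α/2}) = (29·48.5/42.557, 29·48.5/17.708) = (33.05, 79.43)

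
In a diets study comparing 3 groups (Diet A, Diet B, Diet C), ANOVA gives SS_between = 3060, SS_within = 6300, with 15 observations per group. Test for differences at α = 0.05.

df_between = 2, df_within = 42. F = MS_between/MS_within = 1530.0/150.0 = 10.2. F_crit ≈ 3.22. Reject H₀. At least one mean differs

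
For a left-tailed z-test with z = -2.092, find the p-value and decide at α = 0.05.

p = P(Z < -2.092) = Φ(-2.092) ≈ 0.0182. Since p < 0.05, reject H₀ (significant) at α = 0.05.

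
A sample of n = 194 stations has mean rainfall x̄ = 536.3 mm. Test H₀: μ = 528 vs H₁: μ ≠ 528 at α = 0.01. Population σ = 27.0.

z = (x̄ - μ₀)/(σ/√n) = (536.3 - 528)/(27.0/√194) = 4.282. Critical value: ±2.576. Since |4.282| > 2.576, Reject H₀.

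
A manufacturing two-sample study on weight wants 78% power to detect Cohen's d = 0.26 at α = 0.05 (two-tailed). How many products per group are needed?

z_{α/2} = 1.96, z_β = Φ⁻¹(0.78) = 0.772. For small effect (d = 0.26): n per group = 2(z_{α/2} + z_β)²/d² = 2(1.96 + 0.772)²/0.26² = 220.8 → 221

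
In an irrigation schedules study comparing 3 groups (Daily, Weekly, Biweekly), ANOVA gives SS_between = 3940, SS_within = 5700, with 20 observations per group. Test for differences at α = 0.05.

df_between = 2, df_within = 57. F = MS_between/MS_within = 1970.0/100.0 = 19.7. F_crit ≈ 3.159. Reject H₀. At least one mean differs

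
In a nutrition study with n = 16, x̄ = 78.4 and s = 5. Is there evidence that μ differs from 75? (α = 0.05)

t = (x̄ - μ₀)/(s/√n) = (78.4 - 75)/(5/√16) = 2.72. df = 15, critical t = ±2.131. Reject H₀.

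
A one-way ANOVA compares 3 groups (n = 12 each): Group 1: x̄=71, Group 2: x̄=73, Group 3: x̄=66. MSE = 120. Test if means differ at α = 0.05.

Grand mean = 70.0. SS_between = 312.0, MS_between = 156.0. F = 1.3, F_crit ≈ 3.285. Fail to reject H₀.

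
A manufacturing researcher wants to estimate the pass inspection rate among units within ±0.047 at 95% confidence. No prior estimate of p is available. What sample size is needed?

Conservative approach: use p = 0.5 (maximizes p(1-p) = 0.25). n = z²(0.25)/E² = 1.96²×0.25/0.047² = 434.8 → n = 435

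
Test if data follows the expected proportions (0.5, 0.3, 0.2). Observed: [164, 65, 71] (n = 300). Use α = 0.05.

Expected: [150.0, 90.0, 60.0]. χ² = 10.268. df = 2, critical = 5.991. Reject H₀.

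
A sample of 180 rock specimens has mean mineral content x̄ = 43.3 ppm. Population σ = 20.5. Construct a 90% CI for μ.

CI = x̄ ± z*(σ/√n) = 43.3 ± 1.645(20.5/√180) = 43.3 ± 2.51 = (40.79, 45.81)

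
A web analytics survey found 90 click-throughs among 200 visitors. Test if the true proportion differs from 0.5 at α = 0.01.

p̂ = 0.45, p₀ = 0.5. z = (p̂ - p₀)/√(p₀(1-p₀)/n) = -1.414. Critical: ±2.576. Fail to reject H₀.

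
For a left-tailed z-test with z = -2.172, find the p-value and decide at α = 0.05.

p = P(Z < -2.172) = Φ(-2.172) ≈ 0.0149. Since p < 0.05, reject H₀ (significant) at α = 0.05.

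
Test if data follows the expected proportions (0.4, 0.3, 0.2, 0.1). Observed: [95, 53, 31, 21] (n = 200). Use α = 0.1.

Expected: [80.0, 60.0, 40.0, 20.0]. χ² = 5.704. df = 3, critical = 6.251. Fail to reject H₀.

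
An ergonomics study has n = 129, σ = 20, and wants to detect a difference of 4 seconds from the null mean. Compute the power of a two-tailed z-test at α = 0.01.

SE = σ/√n = 20/√129 = 1.761. Non-centrality λ = d/SE = 4/1.761 = 2.272. Power ≈ Φ(λ - z_{α/2}) = Φ(2.272 - 2.576) = Φ(-0.304) = 0.38.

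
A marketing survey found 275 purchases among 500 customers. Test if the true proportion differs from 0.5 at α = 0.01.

p̂ = 0.55, p₀ = 0.5. z = (p̂ - p₀)/√(p₀(1-p₀)/n) = 2.236. Critical: ±2.576. Fail to reject H₀.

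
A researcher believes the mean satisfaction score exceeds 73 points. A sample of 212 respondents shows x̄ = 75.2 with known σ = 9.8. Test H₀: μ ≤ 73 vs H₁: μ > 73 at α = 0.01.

z = 3.269. Critical value: 2.33. Reject H₀.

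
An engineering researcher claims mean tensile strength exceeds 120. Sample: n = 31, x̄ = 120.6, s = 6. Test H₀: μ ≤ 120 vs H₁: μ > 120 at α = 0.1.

t = (120.6 - 120)/(6/√31) = 0.557, df = 30. Critical t = 1.31. Fail to reject H₀.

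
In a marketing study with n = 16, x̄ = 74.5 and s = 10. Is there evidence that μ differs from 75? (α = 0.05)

t = (x̄ - μ₀)/(s/√n) = (74.5 - 75)/(10/√16) = -0.2. df = 15, critical t = ±2.131. Fail to reject H₀.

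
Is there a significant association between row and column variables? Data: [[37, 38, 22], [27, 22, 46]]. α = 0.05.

χ² = 14.28. df = 2, critical = 5.991. Reject H₀. Variables are dependent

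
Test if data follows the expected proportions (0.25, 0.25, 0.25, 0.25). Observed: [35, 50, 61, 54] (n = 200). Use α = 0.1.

Expected: [50.0, 50.0, 50.0, 50.0]. χ² = 7.24. df = 3, critical = 6.251. Reject H₀.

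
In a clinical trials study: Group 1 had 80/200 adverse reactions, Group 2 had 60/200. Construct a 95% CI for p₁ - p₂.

p̂₁ = 0.4, p̂₂ = 0.3. Difference = 0.1. CI = (0.007, 0.193)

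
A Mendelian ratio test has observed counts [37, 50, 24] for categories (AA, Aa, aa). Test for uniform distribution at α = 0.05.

Expected = 37 each. χ² = Σ(O-E)²/E = 9.135. df = 2, critical value = 5.991. Reject H₀.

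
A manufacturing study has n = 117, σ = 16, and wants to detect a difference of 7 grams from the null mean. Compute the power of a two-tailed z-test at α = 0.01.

SE = σ/√n = 16/√117 = 1.479. Non-centrality λ = d/SE = 7/1.479 = 4.732. Power ≈ Φ(λ - z_{α/2}) = Φ(4.732 - 2.576) = Φ(2.156) = 0.984.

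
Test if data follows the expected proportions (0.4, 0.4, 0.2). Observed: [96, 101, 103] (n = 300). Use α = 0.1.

Expected: [120.0, 120.0, 60.0]. χ² = 38.625. df = 2, critical = 4.605. Reject H₀.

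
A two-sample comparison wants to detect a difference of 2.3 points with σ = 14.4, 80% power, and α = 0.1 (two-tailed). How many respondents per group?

n per group = 2(z_α/2 + z_β)²σ²/d² = 2×(1.645 + 0.84)²×14.4²/2.3² = 484.1 → n = 485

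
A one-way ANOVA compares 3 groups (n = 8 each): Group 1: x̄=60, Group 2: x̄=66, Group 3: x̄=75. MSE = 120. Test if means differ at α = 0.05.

Grand mean = 67.0. SS_between = 912.0, MS_between = 456.0. F = 3.8, F_crit ≈ 3.467. Reject H₀.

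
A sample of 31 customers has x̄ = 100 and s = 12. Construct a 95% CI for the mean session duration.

CI = x̄ ± t*(s/√n) = 100 ± 2.042(12/√31) = (95.6, 104.4)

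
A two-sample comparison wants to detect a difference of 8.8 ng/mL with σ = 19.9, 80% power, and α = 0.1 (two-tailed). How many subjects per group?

n per group = 2(z_α/2 + z_β)²σ²/d² = 2×(1.645 + 0.84)²×19.9²/8.8² = 63.2 → n = 64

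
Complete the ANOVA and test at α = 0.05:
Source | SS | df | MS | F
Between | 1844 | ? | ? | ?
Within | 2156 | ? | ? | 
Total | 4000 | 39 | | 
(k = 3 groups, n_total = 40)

df_between = 2, df_within = 37. MS_between = 922.0, MS_within = 58.27. F = 15.823, F_crit ≈ 3.252. Reject H₀.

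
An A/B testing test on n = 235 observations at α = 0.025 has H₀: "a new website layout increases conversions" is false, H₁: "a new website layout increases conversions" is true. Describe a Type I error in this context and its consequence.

Type I error: rejecting H₀ when it is true — concluding that a new website layout increases conversions when in fact it is not. Consequence: rolling out a layout that doesn't actually help — wasted engineering effort.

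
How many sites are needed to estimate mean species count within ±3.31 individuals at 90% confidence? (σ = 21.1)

n = (z*σ/E)² = (1.645×21.1/3.31)² = 110.0 → n = 110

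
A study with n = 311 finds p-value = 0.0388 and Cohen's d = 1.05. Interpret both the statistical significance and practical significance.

Statistically significant (p = 0.0388 < 0.05). Cohen's d = 1.05 indicates a large effect size. Both statistical and practical significance should be considered.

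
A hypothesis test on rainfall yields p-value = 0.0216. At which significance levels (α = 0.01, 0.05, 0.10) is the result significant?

p = 0.0216. Significant at: α = 0.05, 0.1.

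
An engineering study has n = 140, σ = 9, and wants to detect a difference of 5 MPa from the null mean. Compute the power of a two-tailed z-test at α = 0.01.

SE = σ/√n = 9/√140 = 0.761. Non-centrality λ = d/SE = 5/0.761 = 6.573. Power ≈ Φ(λ - z_{α/2}) = Φ(6.573 - 2.576) = Φ(3.997) = 1.0.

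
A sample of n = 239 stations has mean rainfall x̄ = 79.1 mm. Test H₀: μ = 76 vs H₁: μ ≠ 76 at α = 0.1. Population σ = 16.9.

z = (x̄ - μ₀)/(σ/√n) = (79.1 - 76)/(16.9/√239) = 2.836. Critical value: ±1.645. Since |2.836| > 1.645, Reject H₀.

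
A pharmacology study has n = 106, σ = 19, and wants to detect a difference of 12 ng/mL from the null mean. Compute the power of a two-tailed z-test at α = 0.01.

SE = σ/√n = 19/√106 = 1.845. Non-centrality λ = d/SE = 12/1.845 = 6.503. Power ≈ Φ(λ - z_{α/2}) = Φ(6.503 - 2.576) = Φ(3.927) = 1.0.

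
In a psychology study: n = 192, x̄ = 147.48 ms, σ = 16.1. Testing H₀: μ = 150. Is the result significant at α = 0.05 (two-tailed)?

z = (147.48 - 150)/(16.1/√192) = -2.169. Since |z| > 1.96, significant at α = 0.05.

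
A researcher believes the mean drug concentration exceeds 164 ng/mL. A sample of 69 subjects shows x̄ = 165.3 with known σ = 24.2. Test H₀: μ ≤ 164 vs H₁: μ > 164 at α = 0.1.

z = 0.446. Critical value: 1.28. Fail to reject H₀.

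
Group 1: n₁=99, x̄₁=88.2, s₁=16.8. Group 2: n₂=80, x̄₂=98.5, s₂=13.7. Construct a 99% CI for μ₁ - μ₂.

Difference = -10.3. SE = √(16.8²/99 + 13.7²/80) = 2.28. CI = (-16.17, -4.43)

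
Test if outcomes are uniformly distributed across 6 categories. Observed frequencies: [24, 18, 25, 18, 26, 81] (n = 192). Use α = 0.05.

Expected = 32 each. χ² = Σ(O-E)²/E = 91.938. df = 5, critical value = 11.07. Reject H₀.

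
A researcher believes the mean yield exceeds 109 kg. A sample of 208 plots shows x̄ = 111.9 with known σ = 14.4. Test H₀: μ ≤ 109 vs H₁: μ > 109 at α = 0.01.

z = 2.904. Critical value: 2.33. Reject H₀.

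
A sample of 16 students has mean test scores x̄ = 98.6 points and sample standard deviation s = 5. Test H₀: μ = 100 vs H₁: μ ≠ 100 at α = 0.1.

t = (x̄ - μ₀)/(s/√n) = (98.6 - 100)/(5/√16) = -1.12. df = 15, critical t = ±1.753. Fail to reject H₀.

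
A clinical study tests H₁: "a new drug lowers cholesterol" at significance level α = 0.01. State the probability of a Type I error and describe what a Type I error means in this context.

P(Type I error) = α = 0.01. A Type I error is rejecting H₀ when H₀ is actually true (false positive) — here, concluding that a new drug lowers cholesterol when in fact this is not the case. Consequence: approving an ineffective drug — patients take a useless medication and may skip effective alternatives.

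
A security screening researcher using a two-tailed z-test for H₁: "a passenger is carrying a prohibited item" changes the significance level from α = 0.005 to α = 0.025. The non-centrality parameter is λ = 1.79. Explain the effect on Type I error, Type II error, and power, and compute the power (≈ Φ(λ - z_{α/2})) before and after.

Increasing α from 0.005 to 0.025:
• Type I error rate increases (α is the Type I rate by definition).
• Critical value moves from z_{α/2} = 2.807 to 2.241, so power = Φ(λ - z_{α/2}) goes from Φ(1.79 - 2.807) = 0.155 to Φ(1.79 - 2.241) = 0.326.
• Type II error rate β = 1 - power therefore decreases (0.845 → 0.674).
Appropriate when false negatives are costly — here, letting a prohibited item through — security breach.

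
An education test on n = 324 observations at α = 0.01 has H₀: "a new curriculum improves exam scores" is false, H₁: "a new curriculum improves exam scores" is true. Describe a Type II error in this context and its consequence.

Type II error: failing to reject H₀ when it is false — concluding that a new curriculum improves exam scores is not supported when in fact it is. Consequence: keeping the old curriculum when the new one would have helped students.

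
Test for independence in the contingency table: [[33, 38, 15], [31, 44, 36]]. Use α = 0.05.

χ² = 6.074. df = 2, critical = 5.991. Reject H₀. Variables are dependent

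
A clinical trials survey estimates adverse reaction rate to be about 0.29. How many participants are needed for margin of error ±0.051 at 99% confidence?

n = z²p(1-p)/E² = 2.576²×0.29×0.71/0.051² = 525.3 → n = 526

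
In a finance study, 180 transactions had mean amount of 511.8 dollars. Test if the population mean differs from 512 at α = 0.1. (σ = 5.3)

z = (x̄ - μ₀)/(σ/√n) = (511.8 - 512)/(5.3/√180) = -0.506. Critical value: ±1.645. Since |-0.506| ≤ 1.645, Fail to reject H₀.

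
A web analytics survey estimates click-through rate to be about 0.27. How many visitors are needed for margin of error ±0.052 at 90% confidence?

n = z²p(1-p)/E² = 1.645²×0.27×0.73/0.052² = 197.2 → n = 198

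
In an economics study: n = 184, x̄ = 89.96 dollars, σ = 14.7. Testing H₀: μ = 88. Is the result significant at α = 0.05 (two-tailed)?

z = (89.96 - 88)/(14.7/√184) = 1.809. Since |z| ≤ 1.96, not significant at α = 0.05.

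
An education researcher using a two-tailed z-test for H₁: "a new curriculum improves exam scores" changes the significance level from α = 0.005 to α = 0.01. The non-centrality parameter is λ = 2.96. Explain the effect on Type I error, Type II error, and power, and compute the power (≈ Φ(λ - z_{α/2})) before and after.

Increasing α from 0.005 to 0.01:
• Type I error rate increases (α is the Type I rate by definition).
• Critical value moves from z_{α/2} = 2.807 to 2.576, so power = Φ(λ - z_{α/2}) goes from Φ(2.96 - 2.807) = 0.561 to Φ(2.96 - 2.576) = 0.65.
• Type II error rate β = 1 - power therefore decreases (0.439 → 0.35).
Appropriate when false negatives are costly — here, keeping the old curriculum when the new one would have helped students.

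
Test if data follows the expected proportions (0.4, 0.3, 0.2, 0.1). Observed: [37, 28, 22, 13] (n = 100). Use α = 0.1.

Expected: [40.0, 30.0, 20.0, 10.0]. χ² = 1.458. df = 3, critical = 6.251. Fail to reject H₀.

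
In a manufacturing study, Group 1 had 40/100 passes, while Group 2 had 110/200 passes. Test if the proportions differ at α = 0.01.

p̂₁ = 0.4, p̂₂ = 0.55, pooled p̂ = 0.5. z = -2.449. Critical: ±2.576. Fail to reject H₀.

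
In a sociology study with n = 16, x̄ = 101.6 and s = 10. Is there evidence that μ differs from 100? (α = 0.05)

t = (x̄ - μ₀)/(s/√n) = (101.6 - 100)/(10/√16) = 0.64. df = 15, critical t = ±2.131. Fail to reject H₀.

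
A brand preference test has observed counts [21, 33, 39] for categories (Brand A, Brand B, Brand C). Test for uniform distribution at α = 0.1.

Expected = 31 each. χ² = Σ(O-E)²/E = 5.419. df = 2, critical value = 4.605. Reject H₀.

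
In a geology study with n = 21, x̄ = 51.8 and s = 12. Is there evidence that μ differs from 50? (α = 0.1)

t = (x̄ - μ₀)/(s/√n) = (51.8 - 50)/(12/√21) = 0.687. df = 20, critical t = ±1.725. Fail to reject H₀.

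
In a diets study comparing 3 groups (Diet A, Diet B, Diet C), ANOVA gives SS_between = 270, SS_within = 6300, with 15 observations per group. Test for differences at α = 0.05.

df_between = 2, df_within = 42. F = MS_between/MS_within = 135.0/150.0 = 0.9. F_crit ≈ 3.22. Fail to reject H₀.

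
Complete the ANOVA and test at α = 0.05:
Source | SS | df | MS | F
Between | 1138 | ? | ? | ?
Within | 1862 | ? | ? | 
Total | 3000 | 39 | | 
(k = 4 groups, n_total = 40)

df_between = 3, df_within = 36. MS_between = 379.33, MS_within = 51.72. F = 7.334, F_crit ≈ 2.866. Reject H₀.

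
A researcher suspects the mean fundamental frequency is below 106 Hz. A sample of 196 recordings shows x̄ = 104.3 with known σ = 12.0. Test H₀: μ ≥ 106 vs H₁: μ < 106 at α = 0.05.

z = -1.983. Critical value: -1.645. Reject H₀.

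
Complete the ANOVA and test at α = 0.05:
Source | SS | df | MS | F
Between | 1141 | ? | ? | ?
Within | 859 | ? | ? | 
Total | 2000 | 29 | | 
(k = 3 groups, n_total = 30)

df_between = 2, df_within = 27. MS_between = 570.5, MS_within = 31.81. F = 17.932, F_crit ≈ 3.354. Reject H₀.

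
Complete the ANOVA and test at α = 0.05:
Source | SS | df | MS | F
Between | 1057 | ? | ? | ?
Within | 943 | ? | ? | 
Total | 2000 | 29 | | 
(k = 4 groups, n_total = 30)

df_between = 3, df_within = 26. MS_between = 352.33, MS_within = 36.27. F = 9.714, F_crit ≈ 2.975. Reject H₀.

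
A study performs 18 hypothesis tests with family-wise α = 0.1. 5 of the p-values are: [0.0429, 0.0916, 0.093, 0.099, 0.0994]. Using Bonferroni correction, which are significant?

Bonferroni α = 0.1/18 = 0.00556. None of the given p-values are significant.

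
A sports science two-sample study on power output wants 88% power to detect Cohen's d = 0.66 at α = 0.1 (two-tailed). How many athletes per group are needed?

z_{α/2} = 1.645, z_β = Φ⁻¹(0.88) = 1.175. For medium effect (d = 0.66): n per group = 2(z_{α/2} + z_β)²/d² = 2(1.645 + 1.175)²/0.66² = 36.5 → 37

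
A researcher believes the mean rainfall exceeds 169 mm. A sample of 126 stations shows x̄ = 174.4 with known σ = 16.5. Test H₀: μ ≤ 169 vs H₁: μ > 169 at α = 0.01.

z = 3.674. Critical value: 2.33. Reject H₀.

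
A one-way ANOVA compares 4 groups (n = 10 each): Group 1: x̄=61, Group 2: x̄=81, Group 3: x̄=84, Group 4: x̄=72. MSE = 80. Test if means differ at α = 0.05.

Grand mean = 74.5. SS_between = 3210.0, MS_between = 1070.0. F = 13.375, F_crit ≈ 2.866. Reject H₀.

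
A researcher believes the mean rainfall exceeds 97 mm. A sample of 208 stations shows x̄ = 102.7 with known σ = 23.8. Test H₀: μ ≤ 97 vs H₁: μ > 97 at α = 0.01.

z = 3.454. Critical value: 2.33. Reject H₀.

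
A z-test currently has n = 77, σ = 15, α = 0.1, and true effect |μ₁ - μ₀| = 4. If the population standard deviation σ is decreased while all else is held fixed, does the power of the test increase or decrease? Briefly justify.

Power increases: a smaller σ shrinks the standard error σ/√n, moving the sampling distribution under H₁ further from the critical value.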